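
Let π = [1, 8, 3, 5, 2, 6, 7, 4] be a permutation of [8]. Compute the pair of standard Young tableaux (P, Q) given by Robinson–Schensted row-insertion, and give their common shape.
P = [1, 2, 4, 6, 7] / [3, 5] / [8];  Q = [1, 2, 4, 6, 7] / [3, 8] / [5];  common shape = (5, 2, 1)

Row-insert the values π_1, π_2, … into P one at a time, bumping the leftmost entry strictly greater than the inserted value down to the next row. The recording tableau Q records, in position (i, j), the step at which that cell was added to P.
  Insert 1 (step 1): P = [1];  Q = [1]
  Insert 8 (step 2): P = [1, 8];  Q = [1, 2]
  Insert 3 (step 3): P = [1, 3] / [8];  Q = [1, 2] / [3]
  Insert 5 (step 4): P = [1, 3, 5] / [8];  Q = [1, 2, 4] / [3]
  Insert 2 (step 5): P = [1, 2, 5] / [3] / [8];  Q = [1, 2, 4] / [3] / [5]
  Insert 6 (step 6): P = [1, 2, 5, 6] / [3] / [8];  Q = [1, 2, 4, 6] / [3] / [5]
  Insert 7 (step 7): P = [1, 2, 5, 6, 7] / [3] / [8];  Q = [1, 2, 4, 6, 7] / [3] / [5]
  Insert 4 (step 8): P = [1, 2, 4, 6, 7] / [3, 5] / [8];  Q = [1, 2, 4, 6, 7] / [3, 8] / [5]
Final shape: (5, 2, 1).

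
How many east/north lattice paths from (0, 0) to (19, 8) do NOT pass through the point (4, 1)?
Number of paths = 1367355

Total paths from (0, 0) to (19, 8): C(27, 19) = 2220075. Paths through (4, 1): (paths (0, 0) → (4, 1)) × (paths (4, 1) → (19, 8)) = C(5, 4) · C(22, 15) = 5 · 170544 = 852720. Avoidance count = 2220075 − 852720 = 1367355.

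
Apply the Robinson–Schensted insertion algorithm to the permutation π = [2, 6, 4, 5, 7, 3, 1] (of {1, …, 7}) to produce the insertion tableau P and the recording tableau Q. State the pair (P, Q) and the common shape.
P = [1, 3, 5, 7] / [2] / [4] / [6];  Q = [1, 2, 4, 5] / [3] / [6] / [7];  common shape = (4, 1, 1, 1)

Row-insert the values π_1, π_2, … into P one at a time, bumping the leftmost entry strictly greater than the inserted value down to the next row. The recording tableau Q records, in position (i, j), the step at which that cell was added to P.
  Insert 2 (step 1): P = [2];  Q = [1]
  Insert 6 (step 2): P = [2, 6];  Q = [1, 2]
  Insert 4 (step 3): P = [2, 4] / [6];  Q = [1, 2] / [3]
  Insert 5 (step 4): P = [2, 4, 5] / [6];  Q = [1, 2, 4] / [3]
  Insert 7 (step 5): P = [2, 4, 5, 7] / [6];  Q = [1, 2, 4, 5] / [3]
  Insert 3 (step 6): P = [2, 3, 5, 7] / [4] / [6];  Q = [1, 2, 4, 5] / [3] / [6]
  Insert 1 (step 7): P = [1, 3, 5, 7] / [2] / [4] / [6];  Q = [1, 2, 4, 5] / [3] / [6] / [7]
Final shape: (4, 1, 1, 1).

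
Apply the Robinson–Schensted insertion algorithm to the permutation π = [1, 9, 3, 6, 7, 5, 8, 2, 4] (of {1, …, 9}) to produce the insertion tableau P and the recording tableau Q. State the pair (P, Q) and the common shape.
P = [1, 2, 4, 7, 8] / [3, 5] / [6] / [9];  Q = [1, 2, 4, 5, 7] / [3, 9] / [6] / [8];  common shape = (5, 2, 1, 1)

Row-insert the values π_1, π_2, … into P one at a time, bumping the leftmost entry strictly greater than the inserted value down to the next row. The recording tableau Q records, in position (i, j), the step at which that cell was added to P.
  Insert 1 (step 1): P = [1];  Q = [1]
  Insert 9 (step 2): P = [1, 9];  Q = [1, 2]
  Insert 3 (step 3): P = [1, 3] / [9];  Q = [1, 2] / [3]
  Insert 6 (step 4): P = [1, 3, 6] / [9];  Q = [1, 2, 4] / [3]
  Insert 7 (step 5): P = [1, 3, 6, 7] / [9];  Q = [1, 2, 4, 5] / [3]
  Insert 5 (step 6): P = [1, 3, 5, 7] / [6] / [9];  Q = [1, 2, 4, 5] / [3] / [6]
  Insert 8 (step 7): P = [1, 3, 5, 7, 8] / [6] / [9];  Q = [1, 2, 4, 5, 7] / [3] / [6]
  Insert 2 (step 8): P = [1, 2, 5, 7, 8] / [3] / [6] / [9];  Q = [1, 2, 4, 5, 7] / [3] / [6] / [8]
  Insert 4 (step 9): P = [1, 2, 4, 7, 8] / [3, 5] / [6] / [9];  Q = [1, 2, 4, 5, 7] / [3, 9] / [6] / [8]
Final shape: (5, 2, 1, 1).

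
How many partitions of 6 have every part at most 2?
p(6, parts ≤ 2) = 4

Partitions of 6 with all parts ≤ 2: 2+2+2, 2+2+1+1, 2+1+1+1+1, 1+1+1+1+1+1. Count = 4.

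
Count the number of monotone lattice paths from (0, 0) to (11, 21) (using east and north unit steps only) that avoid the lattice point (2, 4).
Number of paths = 82156230

Total paths from (0, 0) to (11, 21): C(32, 11) = 129024480. Paths through (2, 4): (paths (0, 0) → (2, 4)) × (paths (2, 4) → (11, 21)) = C(6, 2) · C(26, 9) = 15 · 3124550 = 46868250. Avoidance count = 129024480 − 46868250 = 82156230.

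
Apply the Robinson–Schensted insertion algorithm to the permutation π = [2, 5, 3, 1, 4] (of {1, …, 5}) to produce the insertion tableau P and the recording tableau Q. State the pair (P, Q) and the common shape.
P = [1, 3, 4] / [2] / [5];  Q = [1, 2, 5] / [3] / [4];  common shape = (3, 1, 1)

Row-insert the values π_1, π_2, … into P one at a time, bumping the leftmost entry strictly greater than the inserted value down to the next row. The recording tableau Q records, in position (i, j), the step at which that cell was added to P.
  Insert 2 (step 1): P = [2];  Q = [1]
  Insert 5 (step 2): P = [2, 5];  Q = [1, 2]
  Insert 3 (step 3): P = [2, 3] / [5];  Q = [1, 2] / [3]
  Insert 1 (step 4): P = [1, 3] / [2] / [5];  Q = [1, 2] / [3] / [4]
  Insert 4 (step 5): P = [1, 3, 4] / [2] / [5];  Q = [1, 2, 5] / [3] / [4]
Final shape: (3, 1, 1).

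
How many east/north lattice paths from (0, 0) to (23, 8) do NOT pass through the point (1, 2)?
Number of paths = 6758505

Total paths from (0, 0) to (23, 8): C(31, 23) = 7888725. Paths through (1, 2): (paths (0, 0) → (1, 2)) × (paths (1, 2) → (23, 8)) = C(3, 1) · C(28, 22) = 3 · 376740 = 1130220. Avoidance count = 7888725 − 1130220 = 6758505.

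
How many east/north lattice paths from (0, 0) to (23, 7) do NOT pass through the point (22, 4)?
Number of paths = 1976000

Total paths from (0, 0) to (23, 7): C(30, 23) = 2035800. Paths through (22, 4): (paths (0, 0) → (22, 4)) × (paths (22, 4) → (23, 7)) = C(26, 22) · C(4, 1) = 14950 · 4 = 59800. Avoidance count = 2035800 − 59800 = 1976000.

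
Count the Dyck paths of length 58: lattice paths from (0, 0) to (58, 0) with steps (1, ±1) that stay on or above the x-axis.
C_29 = 1002242216651368

These Dyck paths are counted by the Catalan number C_n = (1/(n + 1)) · C(2n, n). For n = 29: C_29 = (1/30) · C(58, 29) = 30067266499541040/30 = 1002242216651368.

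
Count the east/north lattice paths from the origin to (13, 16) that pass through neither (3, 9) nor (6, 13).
Number of paths = 61253515

Inclusion–exclusion. Total paths: C(29, 13) = 67863915. Through P₁: C(12, 3)·C(17, 10) = 4278560. Through P₂: C(19, 6)·C(10, 7) = 3255840. Since P₁ is strictly southwest of P₂, a monotone path through both must visit P₁ then P₂; paths through both = C(12, 3)·C(7, 3)·C(10, 7) = 924000. Avoid both = 67863915 − 4278560 − 3255840 + 924000 = 61253515.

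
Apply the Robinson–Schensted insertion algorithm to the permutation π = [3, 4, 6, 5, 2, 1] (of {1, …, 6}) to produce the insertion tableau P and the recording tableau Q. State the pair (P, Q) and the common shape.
P = [1, 4, 5] / [2] / [3] / [6];  Q = [1, 2, 3] / [4] / [5] / [6];  common shape = (3, 1, 1, 1)

Row-insert the values π_1, π_2, … into P one at a time, bumping the leftmost entry strictly greater than the inserted value down to the next row. The recording tableau Q records, in position (i, j), the step at which that cell was added to P.
  Insert 3 (step 1): P = [3];  Q = [1]
  Insert 4 (step 2): P = [3, 4];  Q = [1, 2]
  Insert 6 (step 3): P = [3, 4, 6];  Q = [1, 2, 3]
  Insert 5 (step 4): P = [3, 4, 5] / [6];  Q = [1, 2, 3] / [4]
  Insert 2 (step 5): P = [2, 4, 5] / [3] / [6];  Q = [1, 2, 3] / [4] / [5]
  Insert 1 (step 6): P = [1, 4, 5] / [2] / [3] / [6];  Q = [1, 2, 3] / [4] / [5] / [6]
Final shape: (3, 1, 1, 1).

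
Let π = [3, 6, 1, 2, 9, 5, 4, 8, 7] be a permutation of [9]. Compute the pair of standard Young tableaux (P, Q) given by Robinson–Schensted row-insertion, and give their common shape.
P = [1, 2, 4, 7] / [3, 5, 8] / [6, 9];  Q = [1, 2, 5, 8] / [3, 4, 6] / [7, 9];  common shape = (4, 3, 2)

Row-insert the values π_1, π_2, … into P one at a time, bumping the leftmost entry strictly greater than the inserted value down to the next row. The recording tableau Q records, in position (i, j), the step at which that cell was added to P.
  Insert 3 (step 1): P = [3];  Q = [1]
  Insert 6 (step 2): P = [3, 6];  Q = [1, 2]
  Insert 1 (step 3): P = [1, 6] / [3];  Q = [1, 2] / [3]
  Insert 2 (step 4): P = [1, 2] / [3, 6];  Q = [1, 2] / [3, 4]
  Insert 9 (step 5): P = [1, 2, 9] / [3, 6];  Q = [1, 2, 5] / [3, 4]
  Insert 5 (step 6): P = [1, 2, 5] / [3, 6, 9];  Q = [1, 2, 5] / [3, 4, 6]
  Insert 4 (step 7): P = [1, 2, 4] / [3, 5, 9] / [6];  Q = [1, 2, 5] / [3, 4, 6] / [7]
  Insert 8 (step 8): P = [1, 2, 4, 8] / [3, 5, 9] / [6];  Q = [1, 2, 5, 8] / [3, 4, 6] / [7]
  Insert 7 (step 9): P = [1, 2, 4, 7] / [3, 5, 8] / [6, 9];  Q = [1, 2, 5, 8] / [3, 4, 6] / [7, 9]
Final shape: (4, 3, 2).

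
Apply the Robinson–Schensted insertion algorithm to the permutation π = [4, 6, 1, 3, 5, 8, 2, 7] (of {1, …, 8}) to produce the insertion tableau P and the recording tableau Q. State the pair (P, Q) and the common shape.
P = [1, 2, 5, 7] / [3, 6, 8] / [4];  Q = [1, 2, 5, 6] / [3, 4, 8] / [7];  common shape = (4, 3, 1)

Row-insert the values π_1, π_2, … into P one at a time, bumping the leftmost entry strictly greater than the inserted value down to the next row. The recording tableau Q records, in position (i, j), the step at which that cell was added to P.
  Insert 4 (step 1): P = [4];  Q = [1]
  Insert 6 (step 2): P = [4, 6];  Q = [1, 2]
  Insert 1 (step 3): P = [1, 6] / [4];  Q = [1, 2] / [3]
  Insert 3 (step 4): P = [1, 3] / [4, 6];  Q = [1, 2] / [3, 4]
  Insert 5 (step 5): P = [1, 3, 5] / [4, 6];  Q = [1, 2, 5] / [3, 4]
  Insert 8 (step 6): P = [1, 3, 5, 8] / [4, 6];  Q = [1, 2, 5, 6] / [3, 4]
  Insert 2 (step 7): P = [1, 2, 5, 8] / [3, 6] / [4];  Q = [1, 2, 5, 6] / [3, 4] / [7]
  Insert 7 (step 8): P = [1, 2, 5, 7] / [3, 6, 8] / [4];  Q = [1, 2, 5, 6] / [3, 4, 8] / [7]
Final shape: (4, 3, 1).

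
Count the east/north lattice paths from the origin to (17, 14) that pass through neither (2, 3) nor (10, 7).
Number of paths = 138163789

Inclusion–exclusion. Total paths: C(31, 17) = 265182525. Through P₁: C(5, 2)·C(26, 15) = 77261600. Through P₂: C(17, 10)·C(14, 7) = 66745536. Since P₁ is strictly southwest of P₂, a monotone path through both must visit P₁ then P₂; paths through both = C(5, 2)·C(12, 8)·C(14, 7) = 16988400. Avoid both = 265182525 − 77261600 − 66745536 + 16988400 = 138163789.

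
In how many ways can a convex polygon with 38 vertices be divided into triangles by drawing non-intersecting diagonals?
C_36 = 11959798385860453492

These polygon triangulations are counted by the Catalan number C_n = (1/(n + 1)) · C(2n, n). For n = 36: C_36 = (1/37) · C(72, 36) = 442512540276836779204/37 = 11959798385860453492.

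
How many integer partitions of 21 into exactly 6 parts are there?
p(21, 6 parts) = 110

Partitions of n into exactly k parts are in bijection with partitions of n − k into at most k parts (subtract 1 from each part). So p(21, exactly 6) = p(15, parts ≤ 6). Computing via the recurrence p(m, j) = p(m, j−1) + p(m−j, j) gives 110.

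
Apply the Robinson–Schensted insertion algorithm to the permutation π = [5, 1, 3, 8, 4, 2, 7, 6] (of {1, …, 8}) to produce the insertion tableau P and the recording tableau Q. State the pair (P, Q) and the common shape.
P = [1, 2, 4, 6] / [3, 7] / [5, 8];  Q = [1, 3, 4, 7] / [2, 5] / [6, 8];  common shape = (4, 2, 2)

Row-insert the values π_1, π_2, … into P one at a time, bumping the leftmost entry strictly greater than the inserted value down to the next row. The recording tableau Q records, in position (i, j), the step at which that cell was added to P.
  Insert 5 (step 1): P = [5];  Q = [1]
  Insert 1 (step 2): P = [1] / [5];  Q = [1] / [2]
  Insert 3 (step 3): P = [1, 3] / [5];  Q = [1, 3] / [2]
  Insert 8 (step 4): P = [1, 3, 8] / [5];  Q = [1, 3, 4] / [2]
  Insert 4 (step 5): P = [1, 3, 4] / [5, 8];  Q = [1, 3, 4] / [2, 5]
  Insert 2 (step 6): P = [1, 2, 4] / [3, 8] / [5];  Q = [1, 3, 4] / [2, 5] / [6]
  Insert 7 (step 7): P = [1, 2, 4, 7] / [3, 8] / [5];  Q = [1, 3, 4, 7] / [2, 5] / [6]
  Insert 6 (step 8): P = [1, 2, 4, 6] / [3, 7] / [5, 8];  Q = [1, 3, 4, 7] / [2, 5] / [6, 8]
Final shape: (4, 2, 2).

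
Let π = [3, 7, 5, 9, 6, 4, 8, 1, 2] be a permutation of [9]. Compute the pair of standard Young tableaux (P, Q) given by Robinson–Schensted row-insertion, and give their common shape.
P = [1, 2, 6, 8] / [3, 4] / [5, 9] / [7];  Q = [1, 2, 4, 7] / [3, 5] / [6, 9] / [8];  common shape = (4, 2, 2, 1)

Row-insert the values π_1, π_2, … into P one at a time, bumping the leftmost entry strictly greater than the inserted value down to the next row. The recording tableau Q records, in position (i, j), the step at which that cell was added to P.
  Insert 3 (step 1): P = [3];  Q = [1]
  Insert 7 (step 2): P = [3, 7];  Q = [1, 2]
  Insert 5 (step 3): P = [3, 5] / [7];  Q = [1, 2] / [3]
  Insert 9 (step 4): P = [3, 5, 9] / [7];  Q = [1, 2, 4] / [3]
  Insert 6 (step 5): P = [3, 5, 6] / [7, 9];  Q = [1, 2, 4] / [3, 5]
  Insert 4 (step 6): P = [3, 4, 6] / [5, 9] / [7];  Q = [1, 2, 4] / [3, 5] / [6]
  Insert 8 (step 7): P = [3, 4, 6, 8] / [5, 9] / [7];  Q = [1, 2, 4, 7] / [3, 5] / [6]
  Insert 1 (step 8): P = [1, 4, 6, 8] / [3, 9] / [5] / [7];  Q = [1, 2, 4, 7] / [3, 5] / [6] / [8]
  Insert 2 (step 9): P = [1, 2, 6, 8] / [3, 4] / [5, 9] / [7];  Q = [1, 2, 4, 7] / [3, 5] / [6, 9] / [8]
Final shape: (4, 2, 2, 1).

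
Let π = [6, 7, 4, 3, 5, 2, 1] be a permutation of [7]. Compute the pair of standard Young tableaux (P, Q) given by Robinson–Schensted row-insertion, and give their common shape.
P = [1, 5] / [2, 7] / [3] / [4] / [6];  Q = [1, 2] / [3, 5] / [4] / [6] / [7];  common shape = (2, 2, 1, 1, 1)

Row-insert the values π_1, π_2, … into P one at a time, bumping the leftmost entry strictly greater than the inserted value down to the next row. The recording tableau Q records, in position (i, j), the step at which that cell was added to P.
  Insert 6 (step 1): P = [6];  Q = [1]
  Insert 7 (step 2): P = [6, 7];  Q = [1, 2]
  Insert 4 (step 3): P = [4, 7] / [6];  Q = [1, 2] / [3]
  Insert 3 (step 4): P = [3, 7] / [4] / [6];  Q = [1, 2] / [3] / [4]
  Insert 5 (step 5): P = [3, 5] / [4, 7] / [6];  Q = [1, 2] / [3, 5] / [4]
  Insert 2 (step 6): P = [2, 5] / [3, 7] / [4] / [6];  Q = [1, 2] / [3, 5] / [4] / [6]
  Insert 1 (step 7): P = [1, 5] / [2, 7] / [3] / [4] / [6];  Q = [1, 2] / [3, 5] / [4] / [6] / [7]
Final shape: (2, 2, 1, 1, 1).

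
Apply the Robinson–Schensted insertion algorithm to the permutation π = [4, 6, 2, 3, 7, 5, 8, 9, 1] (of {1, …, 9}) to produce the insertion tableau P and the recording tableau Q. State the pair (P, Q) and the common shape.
P = [1, 3, 5, 8, 9] / [2, 6, 7] / [4];  Q = [1, 2, 5, 7, 8] / [3, 4, 6] / [9];  common shape = (5, 3, 1)

Row-insert the values π_1, π_2, … into P one at a time, bumping the leftmost entry strictly greater than the inserted value down to the next row. The recording tableau Q records, in position (i, j), the step at which that cell was added to P.
  Insert 4 (step 1): P = [4];  Q = [1]
  Insert 6 (step 2): P = [4, 6];  Q = [1, 2]
  Insert 2 (step 3): P = [2, 6] / [4];  Q = [1, 2] / [3]
  Insert 3 (step 4): P = [2, 3] / [4, 6];  Q = [1, 2] / [3, 4]
  Insert 7 (step 5): P = [2, 3, 7] / [4, 6];  Q = [1, 2, 5] / [3, 4]
  Insert 5 (step 6): P = [2, 3, 5] / [4, 6, 7];  Q = [1, 2, 5] / [3, 4, 6]
  Insert 8 (step 7): P = [2, 3, 5, 8] / [4, 6, 7];  Q = [1, 2, 5, 7] / [3, 4, 6]
  Insert 9 (step 8): P = [2, 3, 5, 8, 9] / [4, 6, 7];  Q = [1, 2, 5, 7, 8] / [3, 4, 6]
  Insert 1 (step 9): P = [1, 3, 5, 8, 9] / [2, 6, 7] / [4];  Q = [1, 2, 5, 7, 8] / [3, 4, 6] / [9]
Final shape: (5, 3, 1).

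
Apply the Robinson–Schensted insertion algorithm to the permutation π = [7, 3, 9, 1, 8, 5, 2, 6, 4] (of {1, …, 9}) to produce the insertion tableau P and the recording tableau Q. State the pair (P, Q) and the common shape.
P = [1, 2, 4] / [3, 5, 6] / [7, 8] / [9];  Q = [1, 3, 8] / [2, 5, 9] / [4, 6] / [7];  common shape = (3, 3, 2, 1)

Row-insert the values π_1, π_2, … into P one at a time, bumping the leftmost entry strictly greater than the inserted value down to the next row. The recording tableau Q records, in position (i, j), the step at which that cell was added to P.
  Insert 7 (step 1): P = [7];  Q = [1]
  Insert 3 (step 2): P = [3] / [7];  Q = [1] / [2]
  Insert 9 (step 3): P = [3, 9] / [7];  Q = [1, 3] / [2]
  Insert 1 (step 4): P = [1, 9] / [3] / [7];  Q = [1, 3] / [2] / [4]
  Insert 8 (step 5): P = [1, 8] / [3, 9] / [7];  Q = [1, 3] / [2, 5] / [4]
  Insert 5 (step 6): P = [1, 5] / [3, 8] / [7, 9];  Q = [1, 3] / [2, 5] / [4, 6]
  Insert 2 (step 7): P = [1, 2] / [3, 5] / [7, 8] / [9];  Q = [1, 3] / [2, 5] / [4, 6] / [7]
  Insert 6 (step 8): P = [1, 2, 6] / [3, 5] / [7, 8] / [9];  Q = [1, 3, 8] / [2, 5] / [4, 6] / [7]
  Insert 4 (step 9): P = [1, 2, 4] / [3, 5, 6] / [7, 8] / [9];  Q = [1, 3, 8] / [2, 5, 9] / [4, 6] / [7]
Final shape: (3, 3, 2, 1).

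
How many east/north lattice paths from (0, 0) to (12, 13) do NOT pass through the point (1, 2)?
Number of paths = 3084004

Total paths from (0, 0) to (12, 13): C(25, 12) = 5200300. Paths through (1, 2): (paths (0, 0) → (1, 2)) × (paths (1, 2) → (12, 13)) = C(3, 1) · C(22, 11) = 3 · 705432 = 2116296. Avoidance count = 5200300 − 2116296 = 3084004.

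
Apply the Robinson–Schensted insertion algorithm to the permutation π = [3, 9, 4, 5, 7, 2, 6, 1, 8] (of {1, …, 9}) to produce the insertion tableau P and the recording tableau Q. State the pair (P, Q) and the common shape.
P = [1, 4, 5, 6, 8] / [2, 7] / [3] / [9];  Q = [1, 2, 4, 5, 9] / [3, 7] / [6] / [8];  common shape = (5, 2, 1, 1)

Row-insert the values π_1, π_2, … into P one at a time, bumping the leftmost entry strictly greater than the inserted value down to the next row. The recording tableau Q records, in position (i, j), the step at which that cell was added to P.
  Insert 3 (step 1): P = [3];  Q = [1]
  Insert 9 (step 2): P = [3, 9];  Q = [1, 2]
  Insert 4 (step 3): P = [3, 4] / [9];  Q = [1, 2] / [3]
  Insert 5 (step 4): P = [3, 4, 5] / [9];  Q = [1, 2, 4] / [3]
  Insert 7 (step 5): P = [3, 4, 5, 7] / [9];  Q = [1, 2, 4, 5] / [3]
  Insert 2 (step 6): P = [2, 4, 5, 7] / [3] / [9];  Q = [1, 2, 4, 5] / [3] / [6]
  Insert 6 (step 7): P = [2, 4, 5, 6] / [3, 7] / [9];  Q = [1, 2, 4, 5] / [3, 7] / [6]
  Insert 1 (step 8): P = [1, 4, 5, 6] / [2, 7] / [3] / [9];  Q = [1, 2, 4, 5] / [3, 7] / [6] / [8]
  Insert 8 (step 9): P = [1, 4, 5, 6, 8] / [2, 7] / [3] / [9];  Q = [1, 2, 4, 5, 9] / [3, 7] / [6] / [8]
Final shape: (5, 2, 1, 1).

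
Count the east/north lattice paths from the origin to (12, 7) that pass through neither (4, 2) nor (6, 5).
Number of paths = 22347

Inclusion–exclusion. Total paths: C(19, 12) = 50388. Through P₁: C(6, 4)·C(13, 8) = 19305. Through P₂: C(11, 6)·C(8, 6) = 12936. Since P₁ is strictly southwest of P₂, a monotone path through both must visit P₁ then P₂; paths through both = C(6, 4)·C(5, 2)·C(8, 6) = 4200. Avoid both = 50388 − 19305 − 12936 + 4200 = 22347.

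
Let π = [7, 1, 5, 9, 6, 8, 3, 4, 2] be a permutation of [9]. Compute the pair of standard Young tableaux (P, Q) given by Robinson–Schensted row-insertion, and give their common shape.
P = [1, 2, 4, 8] / [3, 6] / [5, 9] / [7];  Q = [1, 3, 4, 6] / [2, 5] / [7, 8] / [9];  common shape = (4, 2, 2, 1)

Row-insert the values π_1, π_2, … into P one at a time, bumping the leftmost entry strictly greater than the inserted value down to the next row. The recording tableau Q records, in position (i, j), the step at which that cell was added to P.
  Insert 7 (step 1): P = [7];  Q = [1]
  Insert 1 (step 2): P = [1] / [7];  Q = [1] / [2]
  Insert 5 (step 3): P = [1, 5] / [7];  Q = [1, 3] / [2]
  Insert 9 (step 4): P = [1, 5, 9] / [7];  Q = [1, 3, 4] / [2]
  Insert 6 (step 5): P = [1, 5, 6] / [7, 9];  Q = [1, 3, 4] / [2, 5]
  Insert 8 (step 6): P = [1, 5, 6, 8] / [7, 9];  Q = [1, 3, 4, 6] / [2, 5]
  Insert 3 (step 7): P = [1, 3, 6, 8] / [5, 9] / [7];  Q = [1, 3, 4, 6] / [2, 5] / [7]
  Insert 4 (step 8): P = [1, 3, 4, 8] / [5, 6] / [7, 9];  Q = [1, 3, 4, 6] / [2, 5] / [7, 8]
  Insert 2 (step 9): P = [1, 2, 4, 8] / [3, 6] / [5, 9] / [7];  Q = [1, 3, 4, 6] / [2, 5] / [7, 8] / [9]
Final shape: (4, 2, 2, 1).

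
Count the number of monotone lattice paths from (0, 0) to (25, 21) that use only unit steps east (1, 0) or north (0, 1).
Number of paths = 6943526580276

A monotone lattice path from (0, 0) to (25, 21) consists of 25 east steps and 21 north steps in some order, so it is determined by which 25 of the 46 steps are east. The count is C(46, 25) = 6943526580276.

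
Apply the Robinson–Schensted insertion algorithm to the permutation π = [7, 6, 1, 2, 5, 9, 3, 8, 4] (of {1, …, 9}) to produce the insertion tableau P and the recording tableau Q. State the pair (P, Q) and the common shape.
P = [1, 2, 3, 4] / [5, 8] / [6, 9] / [7];  Q = [1, 4, 5, 6] / [2, 8] / [3, 9] / [7];  common shape = (4, 2, 2, 1)

Row-insert the values π_1, π_2, … into P one at a time, bumping the leftmost entry strictly greater than the inserted value down to the next row. The recording tableau Q records, in position (i, j), the step at which that cell was added to P.
  Insert 7 (step 1): P = [7];  Q = [1]
  Insert 6 (step 2): P = [6] / [7];  Q = [1] / [2]
  Insert 1 (step 3): P = [1] / [6] / [7];  Q = [1] / [2] / [3]
  Insert 2 (step 4): P = [1, 2] / [6] / [7];  Q = [1, 4] / [2] / [3]
  Insert 5 (step 5): P = [1, 2, 5] / [6] / [7];  Q = [1, 4, 5] / [2] / [3]
  Insert 9 (step 6): P = [1, 2, 5, 9] / [6] / [7];  Q = [1, 4, 5, 6] / [2] / [3]
  Insert 3 (step 7): P = [1, 2, 3, 9] / [5] / [6] / [7];  Q = [1, 4, 5, 6] / [2] / [3] / [7]
  Insert 8 (step 8): P = [1, 2, 3, 8] / [5, 9] / [6] / [7];  Q = [1, 4, 5, 6] / [2, 8] / [3] / [7]
  Insert 4 (step 9): P = [1, 2, 3, 4] / [5, 8] / [6, 9] / [7];  Q = [1, 4, 5, 6] / [2, 8] / [3, 9] / [7]
Final shape: (4, 2, 2, 1).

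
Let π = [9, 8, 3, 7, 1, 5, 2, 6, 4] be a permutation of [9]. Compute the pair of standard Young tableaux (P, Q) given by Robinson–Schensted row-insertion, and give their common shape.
P = [1, 2, 4] / [3, 5, 6] / [7] / [8] / [9];  Q = [1, 4, 8] / [2, 6, 9] / [3] / [5] / [7];  common shape = (3, 3, 1, 1, 1)

Row-insert the values π_1, π_2, … into P one at a time, bumping the leftmost entry strictly greater than the inserted value down to the next row. The recording tableau Q records, in position (i, j), the step at which that cell was added to P.
  Insert 9 (step 1): P = [9];  Q = [1]
  Insert 8 (step 2): P = [8] / [9];  Q = [1] / [2]
  Insert 3 (step 3): P = [3] / [8] / [9];  Q = [1] / [2] / [3]
  Insert 7 (step 4): P = [3, 7] / [8] / [9];  Q = [1, 4] / [2] / [3]
  Insert 1 (step 5): P = [1, 7] / [3] / [8] / [9];  Q = [1, 4] / [2] / [3] / [5]
  Insert 5 (step 6): P = [1, 5] / [3, 7] / [8] / [9];  Q = [1, 4] / [2, 6] / [3] / [5]
  Insert 2 (step 7): P = [1, 2] / [3, 5] / [7] / [8] / [9];  Q = [1, 4] / [2, 6] / [3] / [5] / [7]
  Insert 6 (step 8): P = [1, 2, 6] / [3, 5] / [7] / [8] / [9];  Q = [1, 4, 8] / [2, 6] / [3] / [5] / [7]
  Insert 4 (step 9): P = [1, 2, 4] / [3, 5, 6] / [7] / [8] / [9];  Q = [1, 4, 8] / [2, 6, 9] / [3] / [5] / [7]
Final shape: (3, 3, 1, 1, 1).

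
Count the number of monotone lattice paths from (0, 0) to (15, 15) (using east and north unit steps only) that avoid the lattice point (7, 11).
Number of paths = 139364640

Total paths from (0, 0) to (15, 15): C(30, 15) = 155117520. Paths through (7, 11): (paths (0, 0) → (7, 11)) × (paths (7, 11) → (15, 15)) = C(18, 7) · C(12, 8) = 31824 · 495 = 15752880. Avoidance count = 155117520 − 15752880 = 139364640.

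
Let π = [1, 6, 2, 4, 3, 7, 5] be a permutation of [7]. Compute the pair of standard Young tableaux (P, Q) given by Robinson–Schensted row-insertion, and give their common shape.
P = [1, 2, 3, 5] / [4, 7] / [6];  Q = [1, 2, 4, 6] / [3, 7] / [5];  common shape = (4, 2, 1)

Row-insert the values π_1, π_2, … into P one at a time, bumping the leftmost entry strictly greater than the inserted value down to the next row. The recording tableau Q records, in position (i, j), the step at which that cell was added to P.
  Insert 1 (step 1): P = [1];  Q = [1]
  Insert 6 (step 2): P = [1, 6];  Q = [1, 2]
  Insert 2 (step 3): P = [1, 2] / [6];  Q = [1, 2] / [3]
  Insert 4 (step 4): P = [1, 2, 4] / [6];  Q = [1, 2, 4] / [3]
  Insert 3 (step 5): P = [1, 2, 3] / [4] / [6];  Q = [1, 2, 4] / [3] / [5]
  Insert 7 (step 6): P = [1, 2, 3, 7] / [4] / [6];  Q = [1, 2, 4, 6] / [3] / [5]
  Insert 5 (step 7): P = [1, 2, 3, 5] / [4, 7] / [6];  Q = [1, 2, 4, 6] / [3, 7] / [5]
Final shape: (4, 2, 1).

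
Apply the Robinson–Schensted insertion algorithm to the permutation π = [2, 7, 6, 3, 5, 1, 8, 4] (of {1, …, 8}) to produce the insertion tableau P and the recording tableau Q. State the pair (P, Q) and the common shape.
P = [1, 3, 4, 8] / [2, 5] / [6] / [7];  Q = [1, 2, 5, 7] / [3, 8] / [4] / [6];  common shape = (4, 2, 1, 1)

Row-insert the values π_1, π_2, … into P one at a time, bumping the leftmost entry strictly greater than the inserted value down to the next row. The recording tableau Q records, in position (i, j), the step at which that cell was added to P.
  Insert 2 (step 1): P = [2];  Q = [1]
  Insert 7 (step 2): P = [2, 7];  Q = [1, 2]
  Insert 6 (step 3): P = [2, 6] / [7];  Q = [1, 2] / [3]
  Insert 3 (step 4): P = [2, 3] / [6] / [7];  Q = [1, 2] / [3] / [4]
  Insert 5 (step 5): P = [2, 3, 5] / [6] / [7];  Q = [1, 2, 5] / [3] / [4]
  Insert 1 (step 6): P = [1, 3, 5] / [2] / [6] / [7];  Q = [1, 2, 5] / [3] / [4] / [6]
  Insert 8 (step 7): P = [1, 3, 5, 8] / [2] / [6] / [7];  Q = [1, 2, 5, 7] / [3] / [4] / [6]
  Insert 4 (step 8): P = [1, 3, 4, 8] / [2, 5] / [6] / [7];  Q = [1, 2, 5, 7] / [3, 8] / [4] / [6]
Final shape: (4, 2, 1, 1).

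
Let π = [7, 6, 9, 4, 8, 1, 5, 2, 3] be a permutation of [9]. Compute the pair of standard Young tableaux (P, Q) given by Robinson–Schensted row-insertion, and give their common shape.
P = [1, 2, 3] / [4, 5] / [6, 8] / [7, 9];  Q = [1, 3, 9] / [2, 5] / [4, 7] / [6, 8];  common shape = (3, 2, 2, 2)

Row-insert the values π_1, π_2, … into P one at a time, bumping the leftmost entry strictly greater than the inserted value down to the next row. The recording tableau Q records, in position (i, j), the step at which that cell was added to P.
  Insert 7 (step 1): P = [7];  Q = [1]
  Insert 6 (step 2): P = [6] / [7];  Q = [1] / [2]
  Insert 9 (step 3): P = [6, 9] / [7];  Q = [1, 3] / [2]
  Insert 4 (step 4): P = [4, 9] / [6] / [7];  Q = [1, 3] / [2] / [4]
  Insert 8 (step 5): P = [4, 8] / [6, 9] / [7];  Q = [1, 3] / [2, 5] / [4]
  Insert 1 (step 6): P = [1, 8] / [4, 9] / [6] / [7];  Q = [1, 3] / [2, 5] / [4] / [6]
  Insert 5 (step 7): P = [1, 5] / [4, 8] / [6, 9] / [7];  Q = [1, 3] / [2, 5] / [4, 7] / [6]
  Insert 2 (step 8): P = [1, 2] / [4, 5] / [6, 8] / [7, 9];  Q = [1, 3] / [2, 5] / [4, 7] / [6, 8]
  Insert 3 (step 9): P = [1, 2, 3] / [4, 5] / [6, 8] / [7, 9];  Q = [1, 3, 9] / [2, 5] / [4, 7] / [6, 8]
Final shape: (3, 2, 2, 2).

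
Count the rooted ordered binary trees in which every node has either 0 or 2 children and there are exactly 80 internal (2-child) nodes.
C_80 = 1136359577947336271931632877004667456667613940

These full binary trees are counted by the Catalan number C_n = (1/(n + 1)) · C(2n, n). For n = 80: C_80 = (1/81) · C(160, 80) = 92045125813734238026462263037378063990076729140/81 = 1136359577947336271931632877004667456667613940.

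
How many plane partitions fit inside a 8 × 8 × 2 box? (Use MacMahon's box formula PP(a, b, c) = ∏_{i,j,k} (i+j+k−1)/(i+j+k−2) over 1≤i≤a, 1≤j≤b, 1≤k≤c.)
PP(8, 8, 2) = 34763300

Evaluate the triple product over i = 1..8, j = 1..8, k = 1..2. The factors are (2/1) · (3/2) · (3/2) · (4/3) · (4/3) · (5/4) · (5/4) · (6/5) · … (128 factors total). The numerators and denominators telescope so the product is an integer; carrying out the multiplication exactly gives PP(8, 8, 2) = 34763300.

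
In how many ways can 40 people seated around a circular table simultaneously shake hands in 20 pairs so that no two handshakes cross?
C_20 = 6564120420

These noncrossing handshakes are counted by the Catalan number C_n = (1/(n + 1)) · C(2n, n). For n = 20: C_20 = (1/21) · C(40, 20) = 137846528820/21 = 6564120420.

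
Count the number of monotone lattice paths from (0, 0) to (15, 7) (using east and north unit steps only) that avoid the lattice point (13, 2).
Number of paths = 168339

Total paths from (0, 0) to (15, 7): C(22, 15) = 170544. Paths through (13, 2): (paths (0, 0) → (13, 2)) × (paths (13, 2) → (15, 7)) = C(15, 13) · C(7, 2) = 105 · 21 = 2205. Avoidance count = 170544 − 2205 = 168339.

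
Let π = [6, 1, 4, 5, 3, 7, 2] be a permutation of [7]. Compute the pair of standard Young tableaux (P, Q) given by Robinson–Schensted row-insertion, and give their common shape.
P = [1, 2, 5, 7] / [3] / [4] / [6];  Q = [1, 3, 4, 6] / [2] / [5] / [7];  common shape = (4, 1, 1, 1)

Row-insert the values π_1, π_2, … into P one at a time, bumping the leftmost entry strictly greater than the inserted value down to the next row. The recording tableau Q records, in position (i, j), the step at which that cell was added to P.
  Insert 6 (step 1): P = [6];  Q = [1]
  Insert 1 (step 2): P = [1] / [6];  Q = [1] / [2]
  Insert 4 (step 3): P = [1, 4] / [6];  Q = [1, 3] / [2]
  Insert 5 (step 4): P = [1, 4, 5] / [6];  Q = [1, 3, 4] / [2]
  Insert 3 (step 5): P = [1, 3, 5] / [4] / [6];  Q = [1, 3, 4] / [2] / [5]
  Insert 7 (step 6): P = [1, 3, 5, 7] / [4] / [6];  Q = [1, 3, 4, 6] / [2] / [5]
  Insert 2 (step 7): P = [1, 2, 5, 7] / [3] / [4] / [6];  Q = [1, 3, 4, 6] / [2] / [5] / [7]
Final shape: (4, 1, 1, 1).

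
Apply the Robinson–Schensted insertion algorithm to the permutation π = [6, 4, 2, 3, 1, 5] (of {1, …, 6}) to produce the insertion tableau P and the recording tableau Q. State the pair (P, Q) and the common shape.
P = [1, 3, 5] / [2] / [4] / [6];  Q = [1, 4, 6] / [2] / [3] / [5];  common shape = (3, 1, 1, 1)

Row-insert the values π_1, π_2, … into P one at a time, bumping the leftmost entry strictly greater than the inserted value down to the next row. The recording tableau Q records, in position (i, j), the step at which that cell was added to P.
  Insert 6 (step 1): P = [6];  Q = [1]
  Insert 4 (step 2): P = [4] / [6];  Q = [1] / [2]
  Insert 2 (step 3): P = [2] / [4] / [6];  Q = [1] / [2] / [3]
  Insert 3 (step 4): P = [2, 3] / [4] / [6];  Q = [1, 4] / [2] / [3]
  Insert 1 (step 5): P = [1, 3] / [2] / [4] / [6];  Q = [1, 4] / [2] / [3] / [5]
  Insert 5 (step 6): P = [1, 3, 5] / [2] / [4] / [6];  Q = [1, 4, 6] / [2] / [3] / [5]
Final shape: (3, 1, 1, 1).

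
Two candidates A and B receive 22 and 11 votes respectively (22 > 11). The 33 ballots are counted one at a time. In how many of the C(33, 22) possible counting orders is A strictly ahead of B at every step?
Strict-lead orderings = 64512240

Total orderings of the 33 votes with 22 for A: C(33, 22) = 193536720. By the Bertrand ballot formula (Cycle Lemma / reflection principle), the number of orderings in which A is strictly ahead of B throughout is (p − q)/(p + q) · C(p + q, p) = (22 − 11)/(22 + 11) · 193536720 = 64512240.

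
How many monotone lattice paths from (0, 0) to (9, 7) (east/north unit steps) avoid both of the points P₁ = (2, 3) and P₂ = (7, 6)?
Number of paths = 4672

Inclusion–exclusion. Total paths: C(16, 9) = 11440. Through P₁: C(5, 2)·C(11, 7) = 3300. Through P₂: C(13, 7)·C(3, 2) = 5148. Since P₁ is strictly southwest of P₂, a monotone path through both must visit P₁ then P₂; paths through both = C(5, 2)·C(8, 5)·C(3, 2) = 1680. Avoid both = 11440 − 3300 − 5148 + 1680 = 4672.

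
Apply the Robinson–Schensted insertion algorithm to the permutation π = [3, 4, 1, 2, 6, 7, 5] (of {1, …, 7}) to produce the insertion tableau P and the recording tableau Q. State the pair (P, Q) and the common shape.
P = [1, 2, 5, 7] / [3, 4, 6];  Q = [1, 2, 5, 6] / [3, 4, 7];  common shape = (4, 3)

Row-insert the values π_1, π_2, … into P one at a time, bumping the leftmost entry strictly greater than the inserted value down to the next row. The recording tableau Q records, in position (i, j), the step at which that cell was added to P.
  Insert 3 (step 1): P = [3];  Q = [1]
  Insert 4 (step 2): P = [3, 4];  Q = [1, 2]
  Insert 1 (step 3): P = [1, 4] / [3];  Q = [1, 2] / [3]
  Insert 2 (step 4): P = [1, 2] / [3, 4];  Q = [1, 2] / [3, 4]
  Insert 6 (step 5): P = [1, 2, 6] / [3, 4];  Q = [1, 2, 5] / [3, 4]
  Insert 7 (step 6): P = [1, 2, 6, 7] / [3, 4];  Q = [1, 2, 5, 6] / [3, 4]
  Insert 5 (step 7): P = [1, 2, 5, 7] / [3, 4, 6];  Q = [1, 2, 5, 6] / [3, 4, 7]
Final shape: (4, 3).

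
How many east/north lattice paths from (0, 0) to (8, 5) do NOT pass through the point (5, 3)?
Number of paths = 727

Total paths from (0, 0) to (8, 5): C(13, 8) = 1287. Paths through (5, 3): (paths (0, 0) → (5, 3)) × (paths (5, 3) → (8, 5)) = C(8, 5) · C(5, 3) = 56 · 10 = 560. Avoidance count = 1287 − 560 = 727.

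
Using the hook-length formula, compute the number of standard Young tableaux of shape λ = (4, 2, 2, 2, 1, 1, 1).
# SYT of shape (4, 2, 2, 2, 1, 1, 1) = 6864

Hook-length formula: f^λ = n! / Π hook(c), product over all cells c of the Young diagram. For λ = (4, 2, 2, 2, 1, 1, 1), n = 13 boxes. Hook lengths by row (left-to-right, top-to-bottom): [10, 6, 2, 1]; [7, 3]; [6, 2]; [5, 1]; [3]; [2]; [1]. Product of hooks = 907200. So f^λ = 13! / 907200 = 6227020800 / 907200 = 6864.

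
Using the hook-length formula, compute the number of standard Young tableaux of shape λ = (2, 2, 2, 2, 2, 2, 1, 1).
# SYT of shape (2, 2, 2, 2, 2, 2, 1, 1) = 1001

Hook-length formula: f^λ = n! / Π hook(c), product over all cells c of the Young diagram. For λ = (2, 2, 2, 2, 2, 2, 1, 1), n = 14 boxes. Hook lengths by row (left-to-right, top-to-bottom): [9, 6]; [8, 5]; [7, 4]; [6, 3]; [5, 2]; [4, 1]; [2]; [1]. Product of hooks = 87091200. So f^λ = 14! / 87091200 = 87178291200 / 87091200 = 1001.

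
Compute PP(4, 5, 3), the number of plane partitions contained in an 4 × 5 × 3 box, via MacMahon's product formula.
PP(4, 5, 3) = 116424

Evaluate the triple product over i = 1..4, j = 1..5, k = 1..3. The factors are (2/1) · (3/2) · (4/3) · (3/2) · (4/3) · (5/4) · (4/3) · (5/4) · … (60 factors total). The numerators and denominators telescope so the product is an integer; carrying out the multiplication exactly gives PP(4, 5, 3) = 116424.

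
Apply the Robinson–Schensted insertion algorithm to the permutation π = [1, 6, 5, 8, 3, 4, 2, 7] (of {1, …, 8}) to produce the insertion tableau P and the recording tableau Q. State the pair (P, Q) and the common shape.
P = [1, 2, 4, 7] / [3, 8] / [5] / [6];  Q = [1, 2, 4, 8] / [3, 6] / [5] / [7];  common shape = (4, 2, 1, 1)

Row-insert the values π_1, π_2, … into P one at a time, bumping the leftmost entry strictly greater than the inserted value down to the next row. The recording tableau Q records, in position (i, j), the step at which that cell was added to P.
  Insert 1 (step 1): P = [1];  Q = [1]
  Insert 6 (step 2): P = [1, 6];  Q = [1, 2]
  Insert 5 (step 3): P = [1, 5] / [6];  Q = [1, 2] / [3]
  Insert 8 (step 4): P = [1, 5, 8] / [6];  Q = [1, 2, 4] / [3]
  Insert 3 (step 5): P = [1, 3, 8] / [5] / [6];  Q = [1, 2, 4] / [3] / [5]
  Insert 4 (step 6): P = [1, 3, 4] / [5, 8] / [6];  Q = [1, 2, 4] / [3, 6] / [5]
  Insert 2 (step 7): P = [1, 2, 4] / [3, 8] / [5] / [6];  Q = [1, 2, 4] / [3, 6] / [5] / [7]
  Insert 7 (step 8): P = [1, 2, 4, 7] / [3, 8] / [5] / [6];  Q = [1, 2, 4, 8] / [3, 6] / [5] / [7]
Final shape: (4, 2, 1, 1).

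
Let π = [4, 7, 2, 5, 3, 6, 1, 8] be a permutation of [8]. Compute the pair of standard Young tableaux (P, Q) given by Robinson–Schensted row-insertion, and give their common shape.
P = [1, 3, 6, 8] / [2, 5] / [4] / [7];  Q = [1, 2, 6, 8] / [3, 4] / [5] / [7];  common shape = (4, 2, 1, 1)

Row-insert the values π_1, π_2, … into P one at a time, bumping the leftmost entry strictly greater than the inserted value down to the next row. The recording tableau Q records, in position (i, j), the step at which that cell was added to P.
  Insert 4 (step 1): P = [4];  Q = [1]
  Insert 7 (step 2): P = [4, 7];  Q = [1, 2]
  Insert 2 (step 3): P = [2, 7] / [4];  Q = [1, 2] / [3]
  Insert 5 (step 4): P = [2, 5] / [4, 7];  Q = [1, 2] / [3, 4]
  Insert 3 (step 5): P = [2, 3] / [4, 5] / [7];  Q = [1, 2] / [3, 4] / [5]
  Insert 6 (step 6): P = [2, 3, 6] / [4, 5] / [7];  Q = [1, 2, 6] / [3, 4] / [5]
  Insert 1 (step 7): P = [1, 3, 6] / [2, 5] / [4] / [7];  Q = [1, 2, 6] / [3, 4] / [5] / [7]
  Insert 8 (step 8): P = [1, 3, 6, 8] / [2, 5] / [4] / [7];  Q = [1, 2, 6, 8] / [3, 4] / [5] / [7]
Final shape: (4, 2, 1, 1).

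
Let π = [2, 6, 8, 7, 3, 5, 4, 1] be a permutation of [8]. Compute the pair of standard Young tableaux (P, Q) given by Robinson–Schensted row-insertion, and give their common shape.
P = [1, 3, 4] / [2, 7] / [5] / [6] / [8];  Q = [1, 2, 3] / [4, 6] / [5] / [7] / [8];  common shape = (3, 2, 1, 1, 1)

Row-insert the values π_1, π_2, … into P one at a time, bumping the leftmost entry strictly greater than the inserted value down to the next row. The recording tableau Q records, in position (i, j), the step at which that cell was added to P.
  Insert 2 (step 1): P = [2];  Q = [1]
  Insert 6 (step 2): P = [2, 6];  Q = [1, 2]
  Insert 8 (step 3): P = [2, 6, 8];  Q = [1, 2, 3]
  Insert 7 (step 4): P = [2, 6, 7] / [8];  Q = [1, 2, 3] / [4]
  Insert 3 (step 5): P = [2, 3, 7] / [6] / [8];  Q = [1, 2, 3] / [4] / [5]
  Insert 5 (step 6): P = [2, 3, 5] / [6, 7] / [8];  Q = [1, 2, 3] / [4, 6] / [5]
  Insert 4 (step 7): P = [2, 3, 4] / [5, 7] / [6] / [8];  Q = [1, 2, 3] / [4, 6] / [5] / [7]
  Insert 1 (step 8): P = [1, 3, 4] / [2, 7] / [5] / [6] / [8];  Q = [1, 2, 3] / [4, 6] / [5] / [7] / [8]
Final shape: (3, 2, 1, 1, 1).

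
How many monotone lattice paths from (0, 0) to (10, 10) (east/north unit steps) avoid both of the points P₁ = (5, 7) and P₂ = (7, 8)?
Number of paths = 99814

Inclusion–exclusion. Total paths: C(20, 10) = 184756. Through P₁: C(12, 5)·C(8, 5) = 44352. Through P₂: C(15, 7)·C(5, 3) = 64350. Since P₁ is strictly southwest of P₂, a monotone path through both must visit P₁ then P₂; paths through both = C(12, 5)·C(3, 2)·C(5, 3) = 23760. Avoid both = 184756 − 44352 − 64350 + 23760 = 99814.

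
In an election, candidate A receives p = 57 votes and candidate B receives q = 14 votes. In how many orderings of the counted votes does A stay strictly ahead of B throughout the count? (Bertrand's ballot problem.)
Strict-lead orderings = 145787921878840

Total orderings of the 71 votes with 57 for A: C(71, 57) = 240719591939480. By the Bertrand ballot formula (Cycle Lemma / reflection principle), the number of orderings in which A is strictly ahead of B throughout is (p − q)/(p + q) · C(p + q, p) = (57 − 14)/(57 + 14) · 240719591939480 = 145787921878840.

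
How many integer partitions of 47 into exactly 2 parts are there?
p(47, 2 parts) = 23

Partitions of n into exactly k parts are in bijection with partitions of n − k into at most k parts (subtract 1 from each part). So p(47, exactly 2) = p(45, parts ≤ 2). Computing via the recurrence p(m, j) = p(m, j−1) + p(m−j, j) gives 23.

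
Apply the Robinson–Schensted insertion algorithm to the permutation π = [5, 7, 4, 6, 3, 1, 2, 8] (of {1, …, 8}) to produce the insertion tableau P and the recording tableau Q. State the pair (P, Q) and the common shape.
P = [1, 2, 8] / [3, 6] / [4, 7] / [5];  Q = [1, 2, 8] / [3, 4] / [5, 7] / [6];  common shape = (3, 2, 2, 1)

Row-insert the values π_1, π_2, … into P one at a time, bumping the leftmost entry strictly greater than the inserted value down to the next row. The recording tableau Q records, in position (i, j), the step at which that cell was added to P.
  Insert 5 (step 1): P = [5];  Q = [1]
  Insert 7 (step 2): P = [5, 7];  Q = [1, 2]
  Insert 4 (step 3): P = [4, 7] / [5];  Q = [1, 2] / [3]
  Insert 6 (step 4): P = [4, 6] / [5, 7];  Q = [1, 2] / [3, 4]
  Insert 3 (step 5): P = [3, 6] / [4, 7] / [5];  Q = [1, 2] / [3, 4] / [5]
  Insert 1 (step 6): P = [1, 6] / [3, 7] / [4] / [5];  Q = [1, 2] / [3, 4] / [5] / [6]
  Insert 2 (step 7): P = [1, 2] / [3, 6] / [4, 7] / [5];  Q = [1, 2] / [3, 4] / [5, 7] / [6]
  Insert 8 (step 8): P = [1, 2, 8] / [3, 6] / [4, 7] / [5];  Q = [1, 2, 8] / [3, 4] / [5, 7] / [6]
Final shape: (3, 2, 2, 1).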